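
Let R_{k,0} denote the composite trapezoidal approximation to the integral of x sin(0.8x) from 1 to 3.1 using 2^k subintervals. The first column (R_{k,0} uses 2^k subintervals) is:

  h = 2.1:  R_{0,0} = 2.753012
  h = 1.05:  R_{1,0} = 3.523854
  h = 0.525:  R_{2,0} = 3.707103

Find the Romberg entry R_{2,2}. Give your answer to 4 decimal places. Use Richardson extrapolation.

Richardson extrapolation on the trapezoidal column (denominator 4−1=3):
R_{1,1} = 3.523854 + (3.523854 − 2.753012)/3 = 3.780801
R_{2,1} = 3.707103 + (3.707103 − 3.523854)/3 = 3.768186
R_{2,2} = 3.768186 + (3.768186 − 3.780801)/15 = 3.767345

3.7673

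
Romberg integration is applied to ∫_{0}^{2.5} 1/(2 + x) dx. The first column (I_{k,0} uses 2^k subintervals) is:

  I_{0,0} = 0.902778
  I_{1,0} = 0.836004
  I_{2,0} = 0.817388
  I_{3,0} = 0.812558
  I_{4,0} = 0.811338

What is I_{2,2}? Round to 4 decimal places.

0.8110

Richardson extrapolation on the trapezoidal column (denominator 4−1=3):
I_{1,1} = 0.836004 + (0.836004 − 0.902778)/3 = 0.813746
I_{2,1} = 0.817388 + (0.817388 − 0.836004)/3 = 0.811183
I_{2,2} = (16·0.811183 − 0.813746) / 15 = 0.811012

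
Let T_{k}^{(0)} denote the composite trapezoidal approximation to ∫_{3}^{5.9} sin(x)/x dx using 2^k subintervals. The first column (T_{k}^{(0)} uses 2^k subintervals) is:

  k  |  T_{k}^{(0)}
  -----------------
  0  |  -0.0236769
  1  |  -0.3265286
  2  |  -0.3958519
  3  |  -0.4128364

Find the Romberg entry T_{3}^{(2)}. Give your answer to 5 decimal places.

Richardson extrapolation on the trapezoidal column (denominator 4−1=3):
T_{2}^{(1)} = -0.3958519 + (-0.3958519 − (-0.3265286))/3 = -0.4189597
T_{3}^{(1)} = (4·(-0.4128364) − (-0.3958519)) / 3 = -0.4184979
T_{3}^{(2)} = -0.4184979 + (-0.4184979 − (-0.4189597))/15 = -0.4184671

-0.41847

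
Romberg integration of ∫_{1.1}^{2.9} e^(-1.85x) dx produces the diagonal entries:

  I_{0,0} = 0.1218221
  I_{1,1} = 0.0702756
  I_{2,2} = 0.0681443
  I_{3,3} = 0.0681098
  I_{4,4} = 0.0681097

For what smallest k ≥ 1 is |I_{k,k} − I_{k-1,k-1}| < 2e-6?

|I_{1,1} − I_{0,0}| = 0.0515465 ≥ 2e-6
|I_{2,2} − I_{1,1}| = 0.0021313 ≥ 2e-6
|I_{3,3} − I_{2,2}| = 0.0000345 ≥ 2e-6
|I_{4,4} − I_{3,3}| = 0.0000001 < 2e-6

k = 4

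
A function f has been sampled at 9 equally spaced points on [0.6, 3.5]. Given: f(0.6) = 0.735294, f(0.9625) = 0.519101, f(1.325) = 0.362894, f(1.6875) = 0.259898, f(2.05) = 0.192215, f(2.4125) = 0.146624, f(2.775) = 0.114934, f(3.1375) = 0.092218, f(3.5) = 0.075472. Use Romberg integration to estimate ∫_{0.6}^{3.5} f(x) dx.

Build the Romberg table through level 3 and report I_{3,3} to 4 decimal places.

0.7520

I_{0,0} (trapezoid, 1 panel, h=2.9000): 1.175611
I_{1,0} (trapezoid, 2 panels, h=1.4500): 0.866517
I_{2,0} (trapezoid, 4 panels, h=0.7250): 0.779684
I_{3,0} (trapezoid, 8 panels, h=0.3625): 0.758809
I_{1,1} = 0.866517 + (0.866517 − 1.175611)/3 = 0.763486
I_{2,1} = 0.779684 + (0.779684 − 0.866517)/3 = 0.750740
I_{3,1} = 0.758809 + (0.758809 − 0.779684)/3 = 0.751851
I_{2,2} = 0.750740 + (0.750740 − 0.763486)/15 = 0.749890
I_{3,2} = 0.751851 + (0.751851 − 0.750740)/15 = 0.751925
I_{3,3} = 0.751925 + (0.751925 − 0.749890)/63 = 0.751957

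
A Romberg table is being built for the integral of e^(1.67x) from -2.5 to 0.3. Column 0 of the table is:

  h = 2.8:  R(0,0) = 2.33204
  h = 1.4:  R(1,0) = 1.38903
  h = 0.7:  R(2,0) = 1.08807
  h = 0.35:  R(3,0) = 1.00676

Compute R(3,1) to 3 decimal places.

0.980

R(3,1) = (4·1.00676 − 1.08807) / 3 = 0.97966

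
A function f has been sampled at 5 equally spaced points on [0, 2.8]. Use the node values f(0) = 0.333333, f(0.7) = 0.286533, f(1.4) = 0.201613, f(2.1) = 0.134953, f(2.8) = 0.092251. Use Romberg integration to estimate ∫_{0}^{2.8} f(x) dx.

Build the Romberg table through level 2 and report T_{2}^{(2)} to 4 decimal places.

0.5876

T_{0}^{(0)} (trapezoid, 1 panel, h=2.8000): 0.595818
T_{1}^{(0)} (trapezoid, 2 panels, h=1.4000): 0.580167
T_{2}^{(0)} (trapezoid, 4 panels, h=0.7000): 0.585124
T_{1}^{(1)} = 0.580167 + (0.580167 − 0.595818)/3 = 0.574950
T_{2}^{(1)} = 0.585124 + (0.585124 − 0.580167)/3 = 0.586776
T_{2}^{(2)} = 0.586776 + (0.586776 − 0.574950)/15 = 0.587564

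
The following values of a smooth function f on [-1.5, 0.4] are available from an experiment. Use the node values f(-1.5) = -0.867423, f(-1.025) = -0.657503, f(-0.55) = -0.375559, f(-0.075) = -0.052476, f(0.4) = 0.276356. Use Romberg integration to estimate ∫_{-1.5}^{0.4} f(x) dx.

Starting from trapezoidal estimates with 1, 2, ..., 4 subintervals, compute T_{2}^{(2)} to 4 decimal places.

T_{0}^{(0)} (trapezoid, 1 panel, h=1.9000): -0.561514
T_{1}^{(0)} (trapezoid, 2 panels, h=0.9500): -0.637538
T_{2}^{(0)} (trapezoid, 4 panels, h=0.4750): -0.656009
T_{1}^{(1)} = -0.637538 + (-0.637538 − (-0.561514))/3 = -0.662879
T_{2}^{(1)} = -0.656009 + (-0.656009 − (-0.637538))/3 = -0.662166
T_{2}^{(2)} = -0.662166 + (-0.662166 − (-0.662879))/15 = -0.662118

-0.6621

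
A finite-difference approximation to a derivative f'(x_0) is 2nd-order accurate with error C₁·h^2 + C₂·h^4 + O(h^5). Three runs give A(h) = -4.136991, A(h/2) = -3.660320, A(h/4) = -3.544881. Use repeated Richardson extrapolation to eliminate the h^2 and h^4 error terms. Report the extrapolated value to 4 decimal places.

First eliminate the h^2 term (factor 2^2 = 4):
  B₁ = (4·(-3.660320) − (-4.136991))/3 = -3.501430
  B₂ = (4·(-3.544881) − (-3.660320))/3 = -3.506401
Then eliminate the h^4 term (factor 2^4 = 16):
  (16·(-3.506401) − (-3.501430))/15 = -3.506732

-3.5067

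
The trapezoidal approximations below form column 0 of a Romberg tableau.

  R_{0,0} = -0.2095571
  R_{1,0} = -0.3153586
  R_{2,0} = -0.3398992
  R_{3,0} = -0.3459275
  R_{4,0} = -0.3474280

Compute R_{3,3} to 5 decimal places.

-0.34793

Richardson extrapolation on the trapezoidal column (denominator 4−1=3):
R_{1,1} = (4·(-0.3153586) − (-0.2095571)) / 3 = -0.3506258
R_{2,1} = (4·(-0.3398992) − (-0.3153586)) / 3 = -0.3480794
R_{3,1} = (4·(-0.3459275) − (-0.3398992)) / 3 = -0.3479369
R_{2,2} = (16·(-0.3480794) − (-0.3506258)) / 15 = -0.3479096
R_{3,2} = (16·(-0.3479369) − (-0.3480794)) / 15 = -0.3479274
R_{3,3} = -0.3479274 + (-0.3479274 − (-0.3479096))/63 = -0.3479277
(Column j=1 coincides with Simpson's rule on the same nodes.)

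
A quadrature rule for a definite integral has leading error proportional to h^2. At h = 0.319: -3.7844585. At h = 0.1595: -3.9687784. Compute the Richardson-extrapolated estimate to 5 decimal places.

Extrapolated value = (4·A(h/2) − A(h)) / (4 − 1)
= (4·(-3.9687784) − (-3.7844585)) / 3
= -12.0906551 / 3 = -4.0302184

-4.03022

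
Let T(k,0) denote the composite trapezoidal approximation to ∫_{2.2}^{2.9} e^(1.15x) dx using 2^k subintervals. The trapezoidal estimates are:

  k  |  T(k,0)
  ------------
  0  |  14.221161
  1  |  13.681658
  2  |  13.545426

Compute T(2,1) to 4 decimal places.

Richardson extrapolation on the trapezoidal column (denominator 4−1=3):
T(2,1) = 13.545426 + (13.545426 − 13.681658)/3 = 13.500015
(Column j=1 coincides with Simpson's rule on the same nodes.)

13.5000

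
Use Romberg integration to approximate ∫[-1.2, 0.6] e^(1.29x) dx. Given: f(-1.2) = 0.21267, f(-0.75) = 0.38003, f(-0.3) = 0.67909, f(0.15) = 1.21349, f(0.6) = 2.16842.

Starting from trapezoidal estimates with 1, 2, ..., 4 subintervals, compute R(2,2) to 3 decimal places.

R(0,0) (trapezoid, 1 panel, h=1.8000): 2.14298
R(1,0) (trapezoid, 2 panels, h=0.9000): 1.68267
R(2,0) (trapezoid, 4 panels, h=0.4500): 1.55842
R(1,1) = 1.68267 + (1.68267 − 2.14298)/3 = 1.52923
R(2,1) = 1.55842 + (1.55842 − 1.68267)/3 = 1.51700
R(2,2) = 1.51700 + (1.51700 − 1.52923)/15 = 1.51618

1.516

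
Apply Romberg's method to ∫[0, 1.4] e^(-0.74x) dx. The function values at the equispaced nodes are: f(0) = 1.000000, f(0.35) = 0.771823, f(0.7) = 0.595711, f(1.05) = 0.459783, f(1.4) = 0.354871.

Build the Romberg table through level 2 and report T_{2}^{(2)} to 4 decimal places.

T_{0}^{(0)} (trapezoid, 1 panel, h=1.4000): 0.948410
T_{1}^{(0)} (trapezoid, 2 panels, h=0.7000): 0.891203
T_{2}^{(0)} (trapezoid, 4 panels, h=0.3500): 0.876663
T_{1}^{(1)} = 0.891203 + (0.891203 − 0.948410)/3 = 0.872134
T_{2}^{(1)} = 0.876663 + (0.876663 − 0.891203)/3 = 0.871816
T_{2}^{(2)} = 0.871816 + (0.871816 − 0.872134)/15 = 0.871795

0.8718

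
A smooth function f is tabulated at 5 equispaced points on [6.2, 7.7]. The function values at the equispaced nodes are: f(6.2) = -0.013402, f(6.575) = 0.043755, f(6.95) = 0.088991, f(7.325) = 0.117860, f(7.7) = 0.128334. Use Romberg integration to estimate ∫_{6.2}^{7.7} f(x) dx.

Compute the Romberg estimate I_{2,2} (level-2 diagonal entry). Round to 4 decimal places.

0.1174

I_{0,0} (trapezoid, 1 panel, h=1.5000): 0.086199
I_{1,0} (trapezoid, 2 panels, h=0.7500): 0.109843
I_{2,0} (trapezoid, 4 panels, h=0.3750): 0.115527
I_{1,1} = 0.109843 + (0.109843 − 0.086199)/3 = 0.117724
I_{2,1} = 0.115527 + (0.115527 − 0.109843)/3 = 0.117422
I_{2,2} = 0.117422 + (0.117422 − 0.117724)/15 = 0.117402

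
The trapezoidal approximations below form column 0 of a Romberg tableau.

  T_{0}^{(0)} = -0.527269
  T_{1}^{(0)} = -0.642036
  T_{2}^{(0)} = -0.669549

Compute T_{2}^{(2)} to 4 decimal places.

Richardson extrapolation on the trapezoidal column (denominator 4−1=3):
T_{1}^{(1)} = -0.642036 + (-0.642036 − (-0.527269))/3 = -0.680292
T_{2}^{(1)} = (4·(-0.669549) − (-0.642036)) / 3 = -0.678720
T_{2}^{(2)} = (16·(-0.678720) − (-0.680292)) / 15 = -0.678615

-0.6786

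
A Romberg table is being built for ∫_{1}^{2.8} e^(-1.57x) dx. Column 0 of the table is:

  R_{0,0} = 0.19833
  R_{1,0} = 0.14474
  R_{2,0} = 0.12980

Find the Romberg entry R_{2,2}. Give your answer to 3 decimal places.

0.125

R_{1,1} = (4·0.14474 − 0.19833) / 3 = 0.12688
R_{2,1} = 0.12980 + (0.12980 − 0.14474)/3 = 0.12482
R_{2,2} = 0.12482 + (0.12482 − 0.12688)/15 = 0.12468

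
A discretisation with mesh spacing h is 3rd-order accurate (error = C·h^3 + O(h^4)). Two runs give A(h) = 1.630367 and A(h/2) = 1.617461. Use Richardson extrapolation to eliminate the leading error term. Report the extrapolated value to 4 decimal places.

The leading error scales as h^3; refining by a factor of 2 reduces it by 2^3 = 8.
Extrapolated value = (8·A(h/2) − A(h)) / (8 − 1)
= (8·1.617461 − 1.630367) / 7
= 11.309321 / 7 = 1.615617

1.6156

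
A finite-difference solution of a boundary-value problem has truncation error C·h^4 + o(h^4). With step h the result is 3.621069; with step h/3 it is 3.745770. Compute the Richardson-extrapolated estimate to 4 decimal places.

The leading error scales as h^4; refining by a factor of 3 reduces it by 3^4 = 81.
Extrapolated value = (81·A(h/3) − A(h)) / (81 − 1)
= (81·3.745770 − 3.621069) / 80
= 299.786301 / 80 = 3.747329

3.7473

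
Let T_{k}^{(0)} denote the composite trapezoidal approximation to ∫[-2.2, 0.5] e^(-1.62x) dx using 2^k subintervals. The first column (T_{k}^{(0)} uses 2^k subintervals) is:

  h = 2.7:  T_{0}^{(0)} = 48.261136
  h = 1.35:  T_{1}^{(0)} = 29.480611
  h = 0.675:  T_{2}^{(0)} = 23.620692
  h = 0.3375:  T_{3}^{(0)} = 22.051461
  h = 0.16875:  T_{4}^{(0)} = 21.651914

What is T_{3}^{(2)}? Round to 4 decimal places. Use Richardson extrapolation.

21.5191

Richardson extrapolation on the trapezoidal column (denominator 4−1=3):
T_{2}^{(1)} = 23.620692 + (23.620692 − 29.480611)/3 = 21.667386
T_{3}^{(1)} = (4·22.051461 − 23.620692) / 3 = 21.528384
T_{3}^{(2)} = (16·21.528384 − 21.667386) / 15 = 21.519117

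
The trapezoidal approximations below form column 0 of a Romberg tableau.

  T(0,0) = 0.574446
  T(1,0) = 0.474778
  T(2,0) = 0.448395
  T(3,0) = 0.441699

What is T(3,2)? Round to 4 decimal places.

0.4395

Richardson extrapolation on the trapezoidal column (denominator 4−1=3):
T(2,1) = 0.448395 + (0.448395 − 0.474778)/3 = 0.439601
T(3,1) = 0.441699 + (0.441699 − 0.448395)/3 = 0.439467
T(3,2) = 0.439467 + (0.439467 − 0.439601)/15 = 0.439458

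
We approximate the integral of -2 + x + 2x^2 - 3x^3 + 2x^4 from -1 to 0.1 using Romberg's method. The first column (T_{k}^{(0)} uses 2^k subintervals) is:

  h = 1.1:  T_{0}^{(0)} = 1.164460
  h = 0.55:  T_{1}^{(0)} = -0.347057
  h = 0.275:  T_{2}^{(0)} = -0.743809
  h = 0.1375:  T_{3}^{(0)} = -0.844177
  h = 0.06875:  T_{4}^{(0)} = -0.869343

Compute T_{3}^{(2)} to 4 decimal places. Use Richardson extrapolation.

Richardson extrapolation on the trapezoidal column (denominator 4−1=3):
T_{2}^{(1)} = -0.743809 + (-0.743809 − (-0.347057))/3 = -0.876060
T_{3}^{(1)} = -0.844177 + (-0.844177 − (-0.743809))/3 = -0.877633
T_{3}^{(2)} = (16·(-0.877633) − (-0.876060)) / 15 = -0.877738
(Column j=1 coincides with Simpson's rule on the same nodes.)

-0.8777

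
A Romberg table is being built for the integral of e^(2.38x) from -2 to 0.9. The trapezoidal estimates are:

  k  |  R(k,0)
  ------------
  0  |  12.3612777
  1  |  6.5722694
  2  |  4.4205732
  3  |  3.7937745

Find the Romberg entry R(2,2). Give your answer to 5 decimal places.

3.64072

Richardson extrapolation on the trapezoidal column (denominator 4−1=3):
R(1,1) = 6.5722694 + (6.5722694 − 12.3612777)/3 = 4.6426000
R(2,1) = (4·4.4205732 − 6.5722694) / 3 = 3.7033411
R(2,2) = 3.7033411 + (3.7033411 − 4.6426000)/15 = 3.6407238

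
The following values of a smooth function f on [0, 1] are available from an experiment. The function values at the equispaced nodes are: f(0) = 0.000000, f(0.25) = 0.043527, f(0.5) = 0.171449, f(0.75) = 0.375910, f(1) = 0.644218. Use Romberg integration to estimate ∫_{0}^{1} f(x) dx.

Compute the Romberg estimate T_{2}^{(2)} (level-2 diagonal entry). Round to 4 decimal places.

0.2221

T_{0}^{(0)} (trapezoid, 1 panel, h=1.0000): 0.322109
T_{1}^{(0)} (trapezoid, 2 panels, h=0.5000): 0.246779
T_{2}^{(0)} (trapezoid, 4 panels, h=0.2500): 0.228249
T_{1}^{(1)} = 0.246779 + (0.246779 − 0.322109)/3 = 0.221669
T_{2}^{(1)} = 0.228249 + (0.228249 − 0.246779)/3 = 0.222072
T_{2}^{(2)} = 0.222072 + (0.222072 − 0.221669)/15 = 0.222099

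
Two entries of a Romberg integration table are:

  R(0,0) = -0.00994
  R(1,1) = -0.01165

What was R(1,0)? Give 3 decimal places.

From R(1,1) = (4·R(1,0) − R(0,0))/3, solve for R(1,0):
4·R(1,0) = 3·(-0.01165) + (-0.00994) = -0.04489
R(1,0) = -0.01122

-0.011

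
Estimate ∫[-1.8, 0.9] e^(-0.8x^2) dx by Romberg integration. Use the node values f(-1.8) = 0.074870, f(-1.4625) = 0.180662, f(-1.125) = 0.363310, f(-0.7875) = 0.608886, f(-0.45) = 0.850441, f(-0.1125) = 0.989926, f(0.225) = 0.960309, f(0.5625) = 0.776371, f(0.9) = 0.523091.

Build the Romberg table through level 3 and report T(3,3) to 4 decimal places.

1.7065

T(0,0) (trapezoid, 1 panel, h=2.7000): 0.807247
T(1,0) (trapezoid, 2 panels, h=1.3500): 1.551719
T(2,0) (trapezoid, 4 panels, h=0.6750): 1.669302
T(3,0) (trapezoid, 8 panels, h=0.3375): 1.697249
T(1,1) = 1.551719 + (1.551719 − 0.807247)/3 = 1.799876
T(2,1) = 1.669302 + (1.669302 − 1.551719)/3 = 1.708496
T(3,1) = 1.697249 + (1.697249 − 1.669302)/3 = 1.706565
T(2,2) = 1.708496 + (1.708496 − 1.799876)/15 = 1.702404
T(3,2) = 1.706565 + (1.706565 − 1.708496)/15 = 1.706436
T(3,3) = 1.706436 + (1.706436 − 1.702404)/63 = 1.706500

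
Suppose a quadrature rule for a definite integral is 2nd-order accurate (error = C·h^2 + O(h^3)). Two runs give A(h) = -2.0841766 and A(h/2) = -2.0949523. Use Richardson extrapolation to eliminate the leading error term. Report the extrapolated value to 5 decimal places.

-2.09854

The leading error scales as h^2; refining by a factor of 2 reduces it by 2^2 = 4.
Extrapolated value = (4·A(h/2) − A(h)) / (4 − 1)
= (4·(-2.0949523) − (-2.0841766)) / 3
= -6.2956326 / 3 = -2.0985442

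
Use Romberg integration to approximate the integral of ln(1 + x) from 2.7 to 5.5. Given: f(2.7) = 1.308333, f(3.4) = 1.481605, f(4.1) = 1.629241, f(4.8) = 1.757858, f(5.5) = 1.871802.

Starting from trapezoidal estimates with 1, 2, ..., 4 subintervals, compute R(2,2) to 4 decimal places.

4.5259

R(0,0) (trapezoid, 1 panel, h=2.8000): 4.452189
R(1,0) (trapezoid, 2 panels, h=1.4000): 4.507032
R(2,0) (trapezoid, 4 panels, h=0.7000): 4.521140
R(1,1) = 4.507032 + (4.507032 − 4.452189)/3 = 4.525313
R(2,1) = 4.521140 + (4.521140 − 4.507032)/3 = 4.525843
R(2,2) = 4.525843 + (4.525843 − 4.525313)/15 = 4.525878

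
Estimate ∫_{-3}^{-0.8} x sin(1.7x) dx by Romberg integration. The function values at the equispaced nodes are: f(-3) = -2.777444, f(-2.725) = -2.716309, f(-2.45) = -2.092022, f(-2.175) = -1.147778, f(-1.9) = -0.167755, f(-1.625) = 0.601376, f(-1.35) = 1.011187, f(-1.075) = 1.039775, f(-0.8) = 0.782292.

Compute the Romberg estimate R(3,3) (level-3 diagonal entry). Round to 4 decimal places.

-1.2272

R(0,0) (trapezoid, 1 panel, h=2.2000): -2.194667
R(1,0) (trapezoid, 2 panels, h=1.1000): -1.281864
R(2,0) (trapezoid, 4 panels, h=0.5500): -1.235391
R(3,0) (trapezoid, 8 panels, h=0.2750): -1.229003
R(1,1) = -1.281864 + (-1.281864 − (-2.194667))/3 = -0.977596
R(2,1) = -1.235391 + (-1.235391 − (-1.281864))/3 = -1.219900
R(3,1) = -1.229003 + (-1.229003 − (-1.235391))/3 = -1.226874
R(2,2) = -1.219900 + (-1.219900 − (-0.977596))/15 = -1.236054
R(3,2) = -1.226874 + (-1.226874 − (-1.219900))/15 = -1.227339
R(3,3) = -1.227339 + (-1.227339 − (-1.236054))/63 = -1.227201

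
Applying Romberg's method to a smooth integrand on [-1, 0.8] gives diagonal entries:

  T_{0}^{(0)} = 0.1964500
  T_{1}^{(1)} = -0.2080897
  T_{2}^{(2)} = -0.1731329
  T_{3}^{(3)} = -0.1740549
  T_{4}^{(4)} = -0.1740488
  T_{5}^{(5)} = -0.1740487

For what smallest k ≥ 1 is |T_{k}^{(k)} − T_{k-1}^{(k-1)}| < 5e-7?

|T_{1}^{(1)} − T_{0}^{(0)}| = 0.4045397 ≥ 5e-7
|T_{2}^{(2)} − T_{1}^{(1)}| = 0.0349568 ≥ 5e-7
|T_{3}^{(3)} − T_{2}^{(2)}| = 0.0009220 ≥ 5e-7
|T_{4}^{(4)} − T_{3}^{(3)}| = 0.0000061 ≥ 5e-7
|T_{5}^{(5)} − T_{4}^{(4)}| = 0.0000001 < 5e-7

k = 5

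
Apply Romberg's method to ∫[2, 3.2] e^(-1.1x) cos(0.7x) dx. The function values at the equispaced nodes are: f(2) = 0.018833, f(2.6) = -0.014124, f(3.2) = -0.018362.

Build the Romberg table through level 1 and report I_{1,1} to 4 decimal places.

-0.0112

I_{0,0} (trapezoid, 1 panel, h=1.2000): 0.000283
I_{1,0} (trapezoid, 2 panels, h=0.6000): -0.008333
I_{1,1} = -0.008333 + (-0.008333 − 0.000283)/3 = -0.011205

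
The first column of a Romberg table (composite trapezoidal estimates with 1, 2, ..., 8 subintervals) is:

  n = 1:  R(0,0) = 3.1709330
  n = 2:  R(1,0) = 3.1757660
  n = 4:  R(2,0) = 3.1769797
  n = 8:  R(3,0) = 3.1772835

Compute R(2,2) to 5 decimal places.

Richardson extrapolation on the trapezoidal column (denominator 4−1=3):
R(1,1) = (4·3.1757660 − 3.1709330) / 3 = 3.1773770
R(2,1) = 3.1769797 + (3.1769797 − 3.1757660)/3 = 3.1773843
R(2,2) = 3.1773843 + (3.1773843 − 3.1773770)/15 = 3.1773848

3.17738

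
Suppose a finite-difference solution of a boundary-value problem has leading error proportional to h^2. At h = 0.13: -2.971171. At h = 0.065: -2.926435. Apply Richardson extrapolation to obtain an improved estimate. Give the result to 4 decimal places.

Extrapolated value = (4·A(h/2) − A(h)) / (4 − 1)
= (4·(-2.926435) − (-2.971171)) / 3
= -8.734569 / 3 = -2.911523

-2.9115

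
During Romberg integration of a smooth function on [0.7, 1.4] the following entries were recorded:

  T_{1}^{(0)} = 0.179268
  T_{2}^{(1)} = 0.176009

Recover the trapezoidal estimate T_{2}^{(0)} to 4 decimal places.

0.1768

From T_{2}^{(1)} = (4·T_{2}^{(0)} − T_{1}^{(0)})/3, solve for T_{2}^{(0)}:
4·T_{2}^{(0)} = 3·0.176009 + 0.179268 = 0.707295
T_{2}^{(0)} = 0.176824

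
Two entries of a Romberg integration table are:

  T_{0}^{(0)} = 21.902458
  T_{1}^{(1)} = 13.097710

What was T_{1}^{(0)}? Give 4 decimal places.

From T_{1}^{(1)} = (4·T_{1}^{(0)} − T_{0}^{(0)})/3, solve for T_{1}^{(0)}:
4·T_{1}^{(0)} = 3·13.097710 + 21.902458 = 61.195588
T_{1}^{(0)} = 15.298897

15.2989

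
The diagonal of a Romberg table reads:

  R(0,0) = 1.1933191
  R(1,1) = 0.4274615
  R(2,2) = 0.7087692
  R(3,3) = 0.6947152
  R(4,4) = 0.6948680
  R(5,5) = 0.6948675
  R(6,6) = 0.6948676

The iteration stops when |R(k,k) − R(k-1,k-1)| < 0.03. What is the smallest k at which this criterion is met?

k = 3

|R(1,1) − R(0,0)| = 0.7658576 ≥ 0.03
|R(2,2) − R(1,1)| = 0.2813077 ≥ 0.03
|R(3,3) − R(2,2)| = 0.0140540 < 0.03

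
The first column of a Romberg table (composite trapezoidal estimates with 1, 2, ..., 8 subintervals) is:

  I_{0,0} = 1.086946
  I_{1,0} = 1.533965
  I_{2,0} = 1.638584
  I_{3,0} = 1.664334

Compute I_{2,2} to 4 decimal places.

I_{1,1} = 1.533965 + (1.533965 − 1.086946)/3 = 1.682971
I_{2,1} = (4·1.638584 − 1.533965) / 3 = 1.673457
I_{2,2} = 1.673457 + (1.673457 − 1.682971)/15 = 1.672823

1.6728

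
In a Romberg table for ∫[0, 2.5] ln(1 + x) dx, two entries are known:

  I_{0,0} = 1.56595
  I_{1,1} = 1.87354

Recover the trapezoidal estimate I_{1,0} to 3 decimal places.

1.797

From I_{1,1} = (4·I_{1,0} − I_{0,0})/3, solve for I_{1,0}:
4·I_{1,0} = 3·1.87354 + 1.56595 = 7.18657
I_{1,0} = 1.79664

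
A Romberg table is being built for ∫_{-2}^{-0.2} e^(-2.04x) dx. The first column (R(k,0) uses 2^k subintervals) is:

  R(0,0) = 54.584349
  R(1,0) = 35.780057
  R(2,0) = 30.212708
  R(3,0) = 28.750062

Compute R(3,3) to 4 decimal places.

Richardson extrapolation on the trapezoidal column (denominator 4−1=3):
R(1,1) = 35.780057 + (35.780057 − 54.584349)/3 = 29.511960
R(2,1) = (4·30.212708 − 35.780057) / 3 = 28.356925
R(3,1) = (4·28.750062 − 30.212708) / 3 = 28.262513
R(2,2) = 28.356925 + (28.356925 − 29.511960)/15 = 28.279923
R(3,2) = (16·28.262513 − 28.356925) / 15 = 28.256219
R(3,3) = 28.256219 + (28.256219 − 28.279923)/63 = 28.255843

28.2558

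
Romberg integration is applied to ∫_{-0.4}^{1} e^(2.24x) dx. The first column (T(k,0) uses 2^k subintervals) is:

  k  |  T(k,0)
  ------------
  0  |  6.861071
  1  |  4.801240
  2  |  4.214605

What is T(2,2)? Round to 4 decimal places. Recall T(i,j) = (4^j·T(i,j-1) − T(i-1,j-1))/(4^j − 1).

4.0127

T(1,1) = 4.801240 + (4.801240 − 6.861071)/3 = 4.114630
T(2,1) = 4.214605 + (4.214605 − 4.801240)/3 = 4.019060
T(2,2) = (16·4.019060 − 4.114630) / 15 = 4.012689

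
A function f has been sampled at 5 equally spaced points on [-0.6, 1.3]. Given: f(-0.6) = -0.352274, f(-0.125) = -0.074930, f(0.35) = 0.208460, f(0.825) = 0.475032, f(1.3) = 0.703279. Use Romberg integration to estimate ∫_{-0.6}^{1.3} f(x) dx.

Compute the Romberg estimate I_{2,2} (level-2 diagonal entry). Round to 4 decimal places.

0.3750

I_{0,0} (trapezoid, 1 panel, h=1.9000): 0.333455
I_{1,0} (trapezoid, 2 panels, h=0.9500): 0.364764
I_{2,0} (trapezoid, 4 panels, h=0.4750): 0.372431
I_{1,1} = 0.364764 + (0.364764 − 0.333455)/3 = 0.375200
I_{2,1} = 0.372431 + (0.372431 − 0.364764)/3 = 0.374987
I_{2,2} = 0.374987 + (0.374987 − 0.375200)/15 = 0.374973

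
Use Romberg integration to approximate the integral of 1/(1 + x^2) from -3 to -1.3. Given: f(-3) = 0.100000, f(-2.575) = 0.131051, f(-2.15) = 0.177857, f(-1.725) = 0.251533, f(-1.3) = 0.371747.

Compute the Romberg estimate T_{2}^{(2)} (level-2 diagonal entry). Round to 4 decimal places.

0.3339

T_{0}^{(0)} (trapezoid, 1 panel, h=1.7000): 0.400985
T_{1}^{(0)} (trapezoid, 2 panels, h=0.8500): 0.351671
T_{2}^{(0)} (trapezoid, 4 panels, h=0.4250): 0.338434
T_{1}^{(1)} = 0.351671 + (0.351671 − 0.400985)/3 = 0.335233
T_{2}^{(1)} = 0.338434 + (0.338434 − 0.351671)/3 = 0.334022
T_{2}^{(2)} = 0.334022 + (0.334022 − 0.335233)/15 = 0.333941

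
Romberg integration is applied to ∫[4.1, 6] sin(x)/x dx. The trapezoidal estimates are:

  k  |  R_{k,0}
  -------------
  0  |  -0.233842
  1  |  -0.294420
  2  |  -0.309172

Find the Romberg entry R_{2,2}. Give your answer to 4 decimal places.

-0.3141

Richardson extrapolation on the trapezoidal column (denominator 4−1=3):
R_{1,1} = (4·(-0.294420) − (-0.233842)) / 3 = -0.314613
R_{2,1} = (4·(-0.309172) − (-0.294420)) / 3 = -0.314089
R_{2,2} = -0.314089 + (-0.314089 − (-0.314613))/15 = -0.314054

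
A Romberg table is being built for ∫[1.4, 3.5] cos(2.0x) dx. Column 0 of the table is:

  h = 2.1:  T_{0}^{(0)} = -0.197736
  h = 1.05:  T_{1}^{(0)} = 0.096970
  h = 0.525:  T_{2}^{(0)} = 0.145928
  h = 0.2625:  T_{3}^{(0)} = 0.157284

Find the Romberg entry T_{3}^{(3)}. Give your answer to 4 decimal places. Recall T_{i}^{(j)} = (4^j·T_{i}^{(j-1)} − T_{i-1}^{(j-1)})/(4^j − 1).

Richardson extrapolation on the trapezoidal column (denominator 4−1=3):
T_{1}^{(1)} = (4·0.096970 − (-0.197736)) / 3 = 0.195205
T_{2}^{(1)} = (4·0.145928 − 0.096970) / 3 = 0.162247
T_{3}^{(1)} = 0.157284 + (0.157284 − 0.145928)/3 = 0.161069
T_{2}^{(2)} = (16·0.162247 − 0.195205) / 15 = 0.160050
T_{3}^{(2)} = (16·0.161069 − 0.162247) / 15 = 0.160990
T_{3}^{(3)} = 0.160990 + (0.160990 − 0.160050)/63 = 0.161005

0.1610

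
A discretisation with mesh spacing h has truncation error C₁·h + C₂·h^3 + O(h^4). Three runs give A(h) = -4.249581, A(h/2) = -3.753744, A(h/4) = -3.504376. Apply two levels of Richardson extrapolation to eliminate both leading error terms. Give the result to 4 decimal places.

-3.2546

First eliminate the h term (factor 2^1 = 2):
  B₁ = (2·(-3.753744) − (-4.249581))/1 = -3.257907
  B₂ = (2·(-3.504376) − (-3.753744))/1 = -3.255008
Then eliminate the h^3 term (factor 2^3 = 8):
  (8·(-3.255008) − (-3.257907))/7 = -3.254594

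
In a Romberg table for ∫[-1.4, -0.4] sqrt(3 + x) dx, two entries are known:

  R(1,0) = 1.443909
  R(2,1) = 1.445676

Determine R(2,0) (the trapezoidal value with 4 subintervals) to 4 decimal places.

From R(2,1) = (4·R(2,0) − R(1,0))/3, solve for R(2,0):
4·R(2,0) = 3·1.445676 + 1.443909 = 5.780937
R(2,0) = 1.445234

1.4452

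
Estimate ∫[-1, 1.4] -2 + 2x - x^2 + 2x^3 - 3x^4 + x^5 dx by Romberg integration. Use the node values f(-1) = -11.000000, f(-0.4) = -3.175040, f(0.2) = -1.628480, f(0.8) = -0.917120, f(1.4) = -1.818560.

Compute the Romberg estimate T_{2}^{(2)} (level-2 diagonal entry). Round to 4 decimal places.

T_{0}^{(0)} (trapezoid, 1 panel, h=2.4000): -15.382272
T_{1}^{(0)} (trapezoid, 2 panels, h=1.2000): -9.645312
T_{2}^{(0)} (trapezoid, 4 panels, h=0.6000): -7.277952
T_{1}^{(1)} = -9.645312 + (-9.645312 − (-15.382272))/3 = -7.732992
T_{2}^{(1)} = -7.277952 + (-7.277952 − (-9.645312))/3 = -6.488832
T_{2}^{(2)} = -6.488832 + (-6.488832 − (-7.732992))/15 = -6.405888

-6.4059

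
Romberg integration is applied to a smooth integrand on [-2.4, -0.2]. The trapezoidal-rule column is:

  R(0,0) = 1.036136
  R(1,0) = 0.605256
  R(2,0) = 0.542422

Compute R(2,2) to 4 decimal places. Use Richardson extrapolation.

R(1,1) = (4·0.605256 − 1.036136) / 3 = 0.461629
R(2,1) = (4·0.542422 − 0.605256) / 3 = 0.521477
R(2,2) = 0.521477 + (0.521477 − 0.461629)/15 = 0.525467

0.5255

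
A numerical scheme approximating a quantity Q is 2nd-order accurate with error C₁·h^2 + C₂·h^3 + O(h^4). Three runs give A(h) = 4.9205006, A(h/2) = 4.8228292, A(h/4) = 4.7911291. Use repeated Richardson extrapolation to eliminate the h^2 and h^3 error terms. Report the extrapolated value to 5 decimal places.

First eliminate the h^2 term (factor 2^2 = 4):
  B₁ = (4·4.8228292 − 4.9205006)/3 = 4.7902721
  B₂ = (4·4.7911291 − 4.8228292)/3 = 4.7805624
Then eliminate the h^3 term (factor 2^3 = 8):
  (8·4.7805624 − 4.7902721)/7 = 4.7791753

4.77918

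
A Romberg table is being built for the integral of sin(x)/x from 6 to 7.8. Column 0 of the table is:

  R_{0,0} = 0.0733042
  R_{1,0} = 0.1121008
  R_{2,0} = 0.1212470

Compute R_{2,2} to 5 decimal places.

0.12425

Richardson extrapolation on the trapezoidal column (denominator 4−1=3):
R_{1,1} = (4·0.1121008 − 0.0733042) / 3 = 0.1250330
R_{2,1} = (4·0.1212470 − 0.1121008) / 3 = 0.1242957
R_{2,2} = 0.1242957 + (0.1242957 − 0.1250330)/15 = 0.1242465
(Column j=1 coincides with Simpson's rule on the same nodes.)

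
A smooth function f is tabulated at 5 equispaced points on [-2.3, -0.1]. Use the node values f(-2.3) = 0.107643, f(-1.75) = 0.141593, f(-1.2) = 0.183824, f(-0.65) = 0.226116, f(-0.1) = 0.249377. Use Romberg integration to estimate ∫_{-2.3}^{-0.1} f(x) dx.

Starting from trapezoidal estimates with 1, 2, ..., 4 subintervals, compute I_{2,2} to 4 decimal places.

I_{0,0} (trapezoid, 1 panel, h=2.2000): 0.392722
I_{1,0} (trapezoid, 2 panels, h=1.1000): 0.398567
I_{2,0} (trapezoid, 4 panels, h=0.5500): 0.401524
I_{1,1} = 0.398567 + (0.398567 − 0.392722)/3 = 0.400515
I_{2,1} = 0.401524 + (0.401524 − 0.398567)/3 = 0.402510
I_{2,2} = 0.402510 + (0.402510 − 0.400515)/15 = 0.402643

0.4026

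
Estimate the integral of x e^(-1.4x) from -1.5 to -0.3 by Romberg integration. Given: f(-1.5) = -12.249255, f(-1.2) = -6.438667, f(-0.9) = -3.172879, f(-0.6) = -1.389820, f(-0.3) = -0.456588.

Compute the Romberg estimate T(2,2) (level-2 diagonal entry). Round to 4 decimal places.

T(0,0) (trapezoid, 1 panel, h=1.2000): -7.623506
T(1,0) (trapezoid, 2 panels, h=0.6000): -5.715480
T(2,0) (trapezoid, 4 panels, h=0.3000): -5.206286
T(1,1) = -5.715480 + (-5.715480 − (-7.623506))/3 = -5.079471
T(2,1) = -5.206286 + (-5.206286 − (-5.715480))/3 = -5.036555
T(2,2) = -5.036555 + (-5.036555 − (-5.079471))/15 = -5.033694

-5.0337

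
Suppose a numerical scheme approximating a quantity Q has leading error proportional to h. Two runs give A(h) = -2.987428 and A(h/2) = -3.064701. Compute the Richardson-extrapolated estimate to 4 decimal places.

-3.1420

Extrapolated value = (2·A(h/2) − A(h)) / (2 − 1)
= (2·(-3.064701) − (-2.987428)) / 1
= -3.141974 / 1 = -3.141974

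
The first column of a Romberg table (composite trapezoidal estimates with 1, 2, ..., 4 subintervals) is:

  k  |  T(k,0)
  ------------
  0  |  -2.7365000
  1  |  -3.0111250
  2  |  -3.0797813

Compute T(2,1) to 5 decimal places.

-3.10267

T(2,1) = (4·(-3.0797813) − (-3.0111250)) / 3 = -3.1026667
(Column j=1 coincides with Simpson's rule on the same nodes.)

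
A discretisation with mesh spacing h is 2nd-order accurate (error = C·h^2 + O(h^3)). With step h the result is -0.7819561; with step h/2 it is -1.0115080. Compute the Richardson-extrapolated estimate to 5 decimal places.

-1.08803

The leading error scales as h^2; refining by a factor of 2 reduces it by 2^2 = 4.
Extrapolated value = (4·A(h/2) − A(h)) / (4 − 1)
= (4·(-1.0115080) − (-0.7819561)) / 3
= -3.2640759 / 3 = -1.0880253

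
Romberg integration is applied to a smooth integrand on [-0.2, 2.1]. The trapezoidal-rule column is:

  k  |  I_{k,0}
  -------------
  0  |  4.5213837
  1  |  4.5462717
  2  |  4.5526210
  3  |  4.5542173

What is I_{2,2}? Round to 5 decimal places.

4.55475

Richardson extrapolation on the trapezoidal column (denominator 4−1=3):
I_{1,1} = 4.5462717 + (4.5462717 − 4.5213837)/3 = 4.5545677
I_{2,1} = 4.5526210 + (4.5526210 − 4.5462717)/3 = 4.5547374
I_{2,2} = (16·4.5547374 − 4.5545677) / 15 = 4.5547487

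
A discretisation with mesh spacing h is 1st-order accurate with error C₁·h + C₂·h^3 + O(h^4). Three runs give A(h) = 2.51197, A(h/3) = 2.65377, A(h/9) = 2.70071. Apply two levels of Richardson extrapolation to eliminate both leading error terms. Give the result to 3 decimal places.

First eliminate the h term (factor 3^1 = 3):
  B₁ = (3·2.65377 − 2.51197)/2 = 2.72467
  B₂ = (3·2.70071 − 2.65377)/2 = 2.72418
Then eliminate the h^3 term (factor 3^3 = 27):
  (27·2.72418 − 2.72467)/26 = 2.72416

2.724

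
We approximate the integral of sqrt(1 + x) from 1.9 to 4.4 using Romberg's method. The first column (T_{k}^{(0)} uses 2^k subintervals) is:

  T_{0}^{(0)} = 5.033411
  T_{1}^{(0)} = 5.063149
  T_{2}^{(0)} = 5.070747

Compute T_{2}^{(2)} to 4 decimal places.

5.0733

Richardson extrapolation on the trapezoidal column (denominator 4−1=3):
T_{1}^{(1)} = (4·5.063149 − 5.033411) / 3 = 5.073062
T_{2}^{(1)} = (4·5.070747 − 5.063149) / 3 = 5.073280
T_{2}^{(2)} = (16·5.073280 − 5.073062) / 15 = 5.073295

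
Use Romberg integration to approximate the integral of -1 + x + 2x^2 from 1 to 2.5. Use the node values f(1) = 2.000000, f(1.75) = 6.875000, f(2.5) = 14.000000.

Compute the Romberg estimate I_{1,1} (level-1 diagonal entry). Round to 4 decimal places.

10.8750

I_{0,0} (trapezoid, 1 panel, h=1.5000): 12.000000
I_{1,0} (trapezoid, 2 panels, h=0.7500): 11.156250
I_{1,1} = 11.156250 + (11.156250 − 12.000000)/3 = 10.875000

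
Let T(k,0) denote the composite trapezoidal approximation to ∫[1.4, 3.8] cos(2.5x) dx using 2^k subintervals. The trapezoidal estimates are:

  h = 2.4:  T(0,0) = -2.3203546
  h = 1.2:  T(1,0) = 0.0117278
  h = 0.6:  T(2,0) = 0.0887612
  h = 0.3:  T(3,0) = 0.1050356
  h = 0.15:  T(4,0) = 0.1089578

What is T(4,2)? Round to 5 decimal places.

0.11025

Richardson extrapolation on the trapezoidal column (denominator 4−1=3):
T(3,1) = (4·0.1050356 − 0.0887612) / 3 = 0.1104604
T(4,1) = (4·0.1089578 − 0.1050356) / 3 = 0.1102652
T(4,2) = (16·0.1102652 − 0.1104604) / 15 = 0.1102522
(Column j=1 coincides with Simpson's rule on the same nodes.)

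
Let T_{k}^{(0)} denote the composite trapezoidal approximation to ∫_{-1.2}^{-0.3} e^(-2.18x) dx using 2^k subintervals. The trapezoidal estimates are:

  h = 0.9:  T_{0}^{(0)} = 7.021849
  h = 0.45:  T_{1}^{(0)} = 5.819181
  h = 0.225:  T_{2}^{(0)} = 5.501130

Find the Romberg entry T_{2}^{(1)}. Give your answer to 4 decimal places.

Richardson extrapolation on the trapezoidal column (denominator 4−1=3):
T_{2}^{(1)} = (4·5.501130 − 5.819181) / 3 = 5.395113

5.3951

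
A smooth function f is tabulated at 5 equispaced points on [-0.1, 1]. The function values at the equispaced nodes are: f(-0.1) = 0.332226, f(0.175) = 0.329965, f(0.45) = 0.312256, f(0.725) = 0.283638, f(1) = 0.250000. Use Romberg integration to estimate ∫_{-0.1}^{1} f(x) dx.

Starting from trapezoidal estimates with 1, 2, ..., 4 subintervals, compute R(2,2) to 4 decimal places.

0.3356

R(0,0) (trapezoid, 1 panel, h=1.1000): 0.320224
R(1,0) (trapezoid, 2 panels, h=0.5500): 0.331853
R(2,0) (trapezoid, 4 panels, h=0.2750): 0.334667
R(1,1) = 0.331853 + (0.331853 − 0.320224)/3 = 0.335729
R(2,1) = 0.334667 + (0.334667 − 0.331853)/3 = 0.335605
R(2,2) = 0.335605 + (0.335605 − 0.335729)/15 = 0.335597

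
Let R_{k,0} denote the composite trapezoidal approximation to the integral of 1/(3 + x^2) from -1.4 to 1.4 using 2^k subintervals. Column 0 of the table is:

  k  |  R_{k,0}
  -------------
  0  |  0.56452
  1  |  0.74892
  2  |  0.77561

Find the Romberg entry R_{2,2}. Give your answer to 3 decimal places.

Richardson extrapolation on the trapezoidal column (denominator 4−1=3):
R_{1,1} = (4·0.74892 − 0.56452) / 3 = 0.81039
R_{2,1} = (4·0.77561 − 0.74892) / 3 = 0.78451
R_{2,2} = 0.78451 + (0.78451 − 0.81039)/15 = 0.78278

0.783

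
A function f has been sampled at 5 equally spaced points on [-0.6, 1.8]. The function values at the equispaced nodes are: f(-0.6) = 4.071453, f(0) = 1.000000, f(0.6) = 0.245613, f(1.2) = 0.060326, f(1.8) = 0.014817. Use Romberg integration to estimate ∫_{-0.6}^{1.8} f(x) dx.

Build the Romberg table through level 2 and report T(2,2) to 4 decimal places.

1.7462

T(0,0) (trapezoid, 1 panel, h=2.4000): 4.903524
T(1,0) (trapezoid, 2 panels, h=1.2000): 2.746498
T(2,0) (trapezoid, 4 panels, h=0.6000): 2.009444
T(1,1) = 2.746498 + (2.746498 − 4.903524)/3 = 2.027489
T(2,1) = 2.009444 + (2.009444 − 2.746498)/3 = 1.763759
T(2,2) = 1.763759 + (1.763759 − 2.027489)/15 = 1.746177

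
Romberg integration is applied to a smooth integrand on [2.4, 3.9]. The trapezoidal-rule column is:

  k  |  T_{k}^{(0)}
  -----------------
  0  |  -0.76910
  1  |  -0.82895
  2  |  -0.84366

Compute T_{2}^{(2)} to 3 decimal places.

-0.849

Richardson extrapolation on the trapezoidal column (denominator 4−1=3):
T_{1}^{(1)} = (4·(-0.82895) − (-0.76910)) / 3 = -0.84890
T_{2}^{(1)} = -0.84366 + (-0.84366 − (-0.82895))/3 = -0.84856
T_{2}^{(2)} = (16·(-0.84856) − (-0.84890)) / 15 = -0.84854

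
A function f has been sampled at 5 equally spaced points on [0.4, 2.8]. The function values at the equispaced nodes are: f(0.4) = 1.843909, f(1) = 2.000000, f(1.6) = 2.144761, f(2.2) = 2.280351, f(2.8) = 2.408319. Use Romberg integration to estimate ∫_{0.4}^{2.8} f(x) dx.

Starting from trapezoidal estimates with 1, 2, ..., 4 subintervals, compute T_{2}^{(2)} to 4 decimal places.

5.1326

T_{0}^{(0)} (trapezoid, 1 panel, h=2.4000): 5.102674
T_{1}^{(0)} (trapezoid, 2 panels, h=1.2000): 5.125050
T_{2}^{(0)} (trapezoid, 4 panels, h=0.6000): 5.130736
T_{1}^{(1)} = 5.125050 + (5.125050 − 5.102674)/3 = 5.132509
T_{2}^{(1)} = 5.130736 + (5.130736 − 5.125050)/3 = 5.132631
T_{2}^{(2)} = 5.132631 + (5.132631 − 5.132509)/15 = 5.132639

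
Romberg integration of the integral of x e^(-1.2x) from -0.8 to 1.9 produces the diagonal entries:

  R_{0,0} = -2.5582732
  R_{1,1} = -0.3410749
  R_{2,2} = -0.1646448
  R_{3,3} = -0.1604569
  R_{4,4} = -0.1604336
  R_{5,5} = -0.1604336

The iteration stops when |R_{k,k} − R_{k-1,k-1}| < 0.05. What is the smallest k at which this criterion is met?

k = 3

|R_{1,1} − R_{0,0}| = 2.2171983 ≥ 0.05
|R_{2,2} − R_{1,1}| = 0.1764301 ≥ 0.05
|R_{3,3} − R_{2,2}| = 0.0041879 < 0.05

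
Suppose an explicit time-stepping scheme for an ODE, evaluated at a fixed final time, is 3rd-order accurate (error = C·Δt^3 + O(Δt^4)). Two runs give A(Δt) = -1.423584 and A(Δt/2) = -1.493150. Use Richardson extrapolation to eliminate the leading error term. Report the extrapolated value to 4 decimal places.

-1.5031

The leading error scales as Δt^3; refining by a factor of 2 reduces it by 2^3 = 8.
Extrapolated value = (8·A(Δt/2) − A(Δt)) / (8 − 1)
= (8·(-1.493150) − (-1.423584)) / 7
= -10.521616 / 7 = -1.503088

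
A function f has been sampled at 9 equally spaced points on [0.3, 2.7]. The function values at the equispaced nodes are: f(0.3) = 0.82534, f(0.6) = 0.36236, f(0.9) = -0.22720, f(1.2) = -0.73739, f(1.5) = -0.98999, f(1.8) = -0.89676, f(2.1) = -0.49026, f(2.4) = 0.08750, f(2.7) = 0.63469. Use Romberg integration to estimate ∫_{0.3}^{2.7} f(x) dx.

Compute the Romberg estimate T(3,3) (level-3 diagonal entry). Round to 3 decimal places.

T(0,0) (trapezoid, 1 panel, h=2.4000): 1.75204
T(1,0) (trapezoid, 2 panels, h=1.2000): -0.31197
T(2,0) (trapezoid, 4 panels, h=0.6000): -0.58646
T(3,0) (trapezoid, 8 panels, h=0.3000): -0.64852
T(1,1) = -0.31197 + (-0.31197 − 1.75204)/3 = -0.99997
T(2,1) = -0.58646 + (-0.58646 − (-0.31197))/3 = -0.67796
T(3,1) = -0.64852 + (-0.64852 − (-0.58646))/3 = -0.66921
T(2,2) = -0.67796 + (-0.67796 − (-0.99997))/15 = -0.65649
T(3,2) = -0.66921 + (-0.66921 − (-0.67796))/15 = -0.66863
T(3,3) = -0.66863 + (-0.66863 − (-0.65649))/63 = -0.66882

-0.669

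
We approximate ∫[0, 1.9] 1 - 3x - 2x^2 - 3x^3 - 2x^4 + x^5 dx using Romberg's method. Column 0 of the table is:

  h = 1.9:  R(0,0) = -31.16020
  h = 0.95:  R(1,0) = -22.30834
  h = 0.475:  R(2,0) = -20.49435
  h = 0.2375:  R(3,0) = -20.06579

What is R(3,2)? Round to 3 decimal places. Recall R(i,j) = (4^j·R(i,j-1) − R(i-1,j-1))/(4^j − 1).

Richardson extrapolation on the trapezoidal column (denominator 4−1=3):
R(2,1) = -20.49435 + (-20.49435 − (-22.30834))/3 = -19.88969
R(3,1) = (4·(-20.06579) − (-20.49435)) / 3 = -19.92294
R(3,2) = (16·(-19.92294) − (-19.88969)) / 15 = -19.92516

-19.925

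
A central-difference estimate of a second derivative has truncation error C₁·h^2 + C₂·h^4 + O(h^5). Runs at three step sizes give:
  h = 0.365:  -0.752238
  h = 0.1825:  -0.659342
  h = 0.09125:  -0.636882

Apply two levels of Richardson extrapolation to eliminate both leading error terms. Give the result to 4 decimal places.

First eliminate the h^2 term (factor 2^2 = 4):
  B₁ = (4·(-0.659342) − (-0.752238))/3 = -0.628377
  B₂ = (4·(-0.636882) − (-0.659342))/3 = -0.629395
Then eliminate the h^4 term (factor 2^4 = 16):
  (16·(-0.629395) − (-0.628377))/15 = -0.629463

-0.6295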